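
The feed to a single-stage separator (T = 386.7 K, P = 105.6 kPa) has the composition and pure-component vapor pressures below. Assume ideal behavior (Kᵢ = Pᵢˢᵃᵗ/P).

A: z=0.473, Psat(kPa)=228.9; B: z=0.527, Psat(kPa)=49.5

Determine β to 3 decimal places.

Raoult's law: Kᵢ = Pᵢˢᵃᵗ/P = Pᵢˢᵃᵗ/105.6.
  K_A = 228.9/105.6 = 2.16761, K_B = 49.5/105.6 = 0.46875
Newton iteration, β⁰ = 0.5:
  β = 0.500: g = -0.0325, g' = -0.533 → β = 0.439
Converged at β = 0.439.

β = 0.439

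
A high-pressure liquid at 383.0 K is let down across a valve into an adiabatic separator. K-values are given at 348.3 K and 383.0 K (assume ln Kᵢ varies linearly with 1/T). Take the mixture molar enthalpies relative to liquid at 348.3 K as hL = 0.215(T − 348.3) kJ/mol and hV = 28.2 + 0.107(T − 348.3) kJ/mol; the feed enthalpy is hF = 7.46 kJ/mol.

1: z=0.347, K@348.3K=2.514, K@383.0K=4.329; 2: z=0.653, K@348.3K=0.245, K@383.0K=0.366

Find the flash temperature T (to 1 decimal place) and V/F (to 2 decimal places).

Adiabatic flash: solve Rachford–Rice at each trial T, then check hF = ψ·hV(T) + (1−ψ)·hL(T).
  T = 348.3 K: K = (2.514, 0.245), RR gives ψ = 0.028, H_out = 0.798 kJ/mol
  T = 383.0 K: K = (4.329, 0.366), RR gives ψ = 0.351, H_out = 16.047 kJ/mol
  T = 365.6 K: K = (3.339, 0.302), RR gives ψ = 0.218, H_out = 9.462 kJ/mol
  T = 357.0 K: K = (2.910, 0.273), RR gives ψ = 0.135, H_out = 5.559 kJ/mol
  T = 361.3 K: K = (3.120, 0.287), RR gives ψ = 0.179, H_out = 7.587 kJ/mol
  T = 359.1 K: K = (3.011, 0.280), RR gives ψ = 0.157, H_out = 6.571 kJ/mol
Linear interpolation between T = 359.1 (H_out = 6.571) and T = 361.3 (H_out = 7.587) on hF = 7.46 gives T ≈ 361.0 K, at which ψ = 0.18.

T = 361.0 K, V/F = 0.18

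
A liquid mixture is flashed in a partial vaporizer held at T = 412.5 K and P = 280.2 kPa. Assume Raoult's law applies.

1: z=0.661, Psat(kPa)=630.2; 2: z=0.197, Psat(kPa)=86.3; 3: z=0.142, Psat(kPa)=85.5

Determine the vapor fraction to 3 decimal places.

ψ = 0.682

Raoult's law: Kᵢ = Pᵢˢᵃᵗ/P = Pᵢˢᵃᵗ/280.2.
  K_1 = 630.2/280.2 = 2.24911, K_2 = 86.3/280.2 = 0.30799, K_3 = 85.5/280.2 = 0.30514
Rachford–Rice: g(ψ) = Σ zᵢ(Kᵢ−1)/(1+ψ(Kᵢ−1)) = 0.
Check two-phase: ΣzᵢKᵢ = 1.591 > 1 and Σzᵢ/Kᵢ = 1.399 > 1, so g(0) = 0.591 > 0 and g(1) = -0.399 < 0.
Newton–Raphson from ψ = 0.32:
  ψ = 0.320: g = 0.2879, g' = -0.795 → ψ = 0.682
Converged at ψ = 0.682.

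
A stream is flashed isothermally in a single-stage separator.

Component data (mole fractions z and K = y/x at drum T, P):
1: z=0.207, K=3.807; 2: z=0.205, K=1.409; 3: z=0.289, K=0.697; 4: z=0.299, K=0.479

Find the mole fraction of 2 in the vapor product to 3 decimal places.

Rachford–Rice: g(V/F) = Σ zᵢ(Kᵢ−1)/(1+V/F(Kᵢ−1)) = 0.
Check two-phase: ΣzᵢKᵢ = 1.422 > 1 and Σzᵢ/Kᵢ = 1.239 > 1, so g(0) = 0.422 > 0 and g(1) = -0.239 < 0.
Newton iteration, V/F⁰ = 0.44:
  V/F = 0.440: g = 0.0279, g' = -0.523 → V/F = 0.493
  V/F = 0.493: g = 0.0008, g' = -0.494 → V/F = 0.495
Converged at V/F = 0.495.
Compositions from xᵢ = zᵢ/(1+V/F(Kᵢ−1)), yᵢ = Kᵢxᵢ:
  1: x = 0.087, y = 0.330
  2: x = 0.170, y = 0.240
  3: x = 0.340, y = 0.237
  4: x = 0.403, y = 0.193

y_2 = 0.240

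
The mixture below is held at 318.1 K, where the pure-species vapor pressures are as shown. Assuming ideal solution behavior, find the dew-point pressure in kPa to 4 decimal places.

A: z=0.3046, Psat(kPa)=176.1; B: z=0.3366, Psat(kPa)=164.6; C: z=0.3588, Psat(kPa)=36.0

At the dew point ψ → 1, so Σzᵢ/Kᵢ = 1 with Kᵢ = Pᵢˢᵃᵗ/P ⇒ 1/P = Σzᵢ/Pᵢˢᵃᵗ.
1/P = 0.3046/176.1 + 0.3366/164.6 + 0.3588/36.0 = 0.0137413 ⇒ P = 72.7732 kPa

Pdew = 72.7732 kPa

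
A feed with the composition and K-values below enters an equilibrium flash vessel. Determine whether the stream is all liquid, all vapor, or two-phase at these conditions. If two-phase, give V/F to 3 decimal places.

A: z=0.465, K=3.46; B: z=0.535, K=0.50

ΣzᵢKᵢ = 1.876; Σzᵢ/Kᵢ = 1.204.
Both exceed 1, so a two-phase solution exists.
Material balance + equilibrium reduce to Σ zᵢ(Kᵢ−1)/(1+ψ(Kᵢ−1)) = 0.
Binary case is linear: z₁(K₁−1)(1+ψ(K₂−1)) + z₂(K₂−1)(1+ψ(K₁−1)) = 0
⇒ ψ = [z₁(K₁−1)+z₂(K₂−1)] / [−(K₁−1)(K₂−1)] = 0.8764/1.2300 = 0.713

two-phase, V/F = 0.713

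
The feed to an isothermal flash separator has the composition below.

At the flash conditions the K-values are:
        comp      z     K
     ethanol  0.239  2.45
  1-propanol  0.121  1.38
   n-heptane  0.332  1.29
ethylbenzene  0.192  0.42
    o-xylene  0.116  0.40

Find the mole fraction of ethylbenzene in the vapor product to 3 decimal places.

y_ethylbenzene = 0.130

Material balance + equilibrium reduce to Σ zᵢ(Kᵢ−1)/(1+V/F(Kᵢ−1)) = 0.
Feasibility: ΣzᵢKᵢ = 1.308, Σzᵢ/Kᵢ = 1.190 — both > 1, two phases present.
Newton iteration, V/F⁰ = 0.53:
  V/F = 0.530: g = 0.0548, g' = -0.418 → V/F = 0.661
  V/F = 0.661: g = -0.0015, g' = -0.446 → V/F = 0.658
Converged at V/F = 0.658.
Compositions from xᵢ = zᵢ/(1+V/F(Kᵢ−1)), yᵢ = Kᵢxᵢ:
  ethanol: x = 0.122, y = 0.300
  1-propanol: x = 0.097, y = 0.134
  n-heptane: x = 0.279, y = 0.360
  ethylbenzene: x = 0.310, y = 0.130
  o-xylene: x = 0.192, y = 0.077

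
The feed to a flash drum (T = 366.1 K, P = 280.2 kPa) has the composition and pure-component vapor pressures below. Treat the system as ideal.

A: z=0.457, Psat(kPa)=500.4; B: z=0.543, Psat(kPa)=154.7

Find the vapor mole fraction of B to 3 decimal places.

Raoult's law: Kᵢ = Pᵢˢᵃᵗ/P = Pᵢˢᵃᵗ/280.2.
  K_A = 500.4/280.2 = 1.78587, K_B = 154.7/280.2 = 0.55211
Binary case is linear: z₁(K₁−1)(1+ψ(K₂−1)) + z₂(K₂−1)(1+ψ(K₁−1)) = 0
⇒ ψ = [z₁(K₁−1)+z₂(K₂−1)] / [−(K₁−1)(K₂−1)] = 0.1159/0.3520 = 0.329
Compositions from xᵢ = zᵢ/(1+ψ(Kᵢ−1)), yᵢ = Kᵢxᵢ:
  A: x = 0.363, y = 0.648
  B: x = 0.637, y = 0.352

y_B = 0.352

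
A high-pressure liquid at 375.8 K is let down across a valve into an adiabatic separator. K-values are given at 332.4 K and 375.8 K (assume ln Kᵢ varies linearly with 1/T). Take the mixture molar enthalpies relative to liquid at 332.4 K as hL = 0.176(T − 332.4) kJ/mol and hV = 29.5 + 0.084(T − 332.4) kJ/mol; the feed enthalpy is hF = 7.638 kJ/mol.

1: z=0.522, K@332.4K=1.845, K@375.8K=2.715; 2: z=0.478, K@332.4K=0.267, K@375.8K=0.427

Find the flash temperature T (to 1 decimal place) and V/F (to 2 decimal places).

T = 338.1 K, V/F = 0.23

Adiabatic flash: solve Rachford–Rice at each trial T, then check hF = ψ·hV(T) + (1−ψ)·hL(T).
  T = 332.4 K: K = (1.845, 0.267), RR gives ψ = 0.146, H_out = 4.321 kJ/mol
  T = 375.8 K: K = (2.715, 0.427), RR gives ψ = 0.632, H_out = 23.766 kJ/mol
  T = 354.1 K: K = (2.265, 0.343), RR gives ψ = 0.416, H_out = 15.262 kJ/mol
  T = 343.2 K: K = (2.050, 0.303), RR gives ψ = 0.294, H_out = 10.284 kJ/mol
  T = 337.8 K: K = (1.946, 0.285), RR gives ψ = 0.225, H_out = 7.473 kJ/mol
  T = 340.5 K: K = (1.998, 0.294), RR gives ψ = 0.260, H_out = 8.915 kJ/mol
  T = 339.1 K: K = (1.971, 0.289), RR gives ψ = 0.242, H_out = 8.177 kJ/mol
Linear interpolation between T = 337.8 (H_out = 7.473) and T = 339.1 (H_out = 8.177) on hF = 7.638 gives T ≈ 338.1 K, at which ψ = 0.23.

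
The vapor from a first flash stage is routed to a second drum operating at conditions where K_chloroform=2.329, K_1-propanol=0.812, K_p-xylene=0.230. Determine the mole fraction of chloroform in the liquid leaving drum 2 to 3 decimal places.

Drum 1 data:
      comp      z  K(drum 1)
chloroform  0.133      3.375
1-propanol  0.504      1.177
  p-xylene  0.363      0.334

x_chloroform (drum 2) = 0.198

Drum 1:
Rachford–Rice: g(ψ₁) = Σ zᵢ(Kᵢ−1)/(1+ψ₁(Kᵢ−1)) = 0.
Feasibility: ΣzᵢKᵢ = 1.163, Σzᵢ/Kᵢ = 1.554 — both > 1, two phases present.
Iterate (Newton) starting at ψ₁ = 0.5:
  ψ₁ = 0.500: g = -0.1361, g' = -0.532 → ψ₁ = 0.244
  ψ₁ = 0.244: g = -0.0033, g' = -0.545 → ψ₁ = 0.238
Converged at ψ₁ = 0.238.
Drum-1 compositions:
  chloroform: x = 0.085, y = 0.287
  1-propanol: x = 0.484, y = 0.569
  p-xylene: x = 0.431, y = 0.144
Drum-2 feed = drum-1 vapor: z₂ = (0.2867, 0.5692, 0.1441).
Drum 2:
Rachford–Rice: g(ψ₂) = Σ zᵢ(Kᵢ−1)/(1+ψ₂(Kᵢ−1)) = 0.
Feasibility: ΣzᵢKᵢ = 1.163, Σzᵢ/Kᵢ = 1.451 — both > 1, two phases present.
Iterate (Newton) starting at ψ₂ = 0.32:
  ψ₂ = 0.320: g = 0.0062, g' = -0.422 → ψ₂ = 0.335
Converged at ψ₂ = 0.335.
  chloroform: x = 0.198, y = 0.462
  1-propanol: x = 0.607, y = 0.493
  p-xylene: x = 0.194, y = 0.045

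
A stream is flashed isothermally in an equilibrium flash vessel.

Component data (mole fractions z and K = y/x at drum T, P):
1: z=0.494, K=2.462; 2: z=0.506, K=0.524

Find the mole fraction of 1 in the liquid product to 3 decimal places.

x_1 = 0.246

Newton–Raphson from ψ = 0.55:
  ψ = 0.550: g = 0.0741, g' = -0.535 → ψ = 0.688
  ψ = 0.688: g = 0.0017, g' = -0.516 → ψ = 0.692
Converged at ψ = 0.692.
Compositions from xᵢ = zᵢ/(1+ψ(Kᵢ−1)), yᵢ = Kᵢxᵢ:
  1: x = 0.246, y = 0.605
  2: x = 0.754, y = 0.395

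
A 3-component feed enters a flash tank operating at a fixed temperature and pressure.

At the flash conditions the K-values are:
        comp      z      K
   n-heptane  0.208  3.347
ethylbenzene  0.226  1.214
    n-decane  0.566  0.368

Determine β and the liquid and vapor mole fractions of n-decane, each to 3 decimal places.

β = 0.164, x_n-decane = 0.632, y_n-decane = 0.232

Newton iteration, β⁰ = 0.7:
  β = 0.700: g = -0.4147, g' = -0.899 → β = 0.239
  β = 0.239: g = -0.0623, g' = -0.794 → β = 0.160
  β = 0.160: g = 0.0036, g' = -0.895 → β = 0.164
Converged at β = 0.164.
Compositions from xᵢ = zᵢ/(1+β(Kᵢ−1)), yᵢ = Kᵢxᵢ:
  n-heptane: x = 0.150, y = 0.503
  ethylbenzene: x = 0.218, y = 0.265
  n-decane: x = 0.632, y = 0.232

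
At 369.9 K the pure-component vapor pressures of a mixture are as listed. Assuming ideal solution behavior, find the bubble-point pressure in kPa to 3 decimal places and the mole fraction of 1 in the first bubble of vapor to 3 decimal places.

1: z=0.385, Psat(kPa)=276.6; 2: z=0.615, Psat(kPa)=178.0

Pbub = 215.961 kPa, y_1 = 0.493

At the bubble point ψ → 0, so ΣzᵢKᵢ = 1 with Kᵢ = Pᵢˢᵃᵗ/P ⇒ P = ΣzᵢPᵢˢᵃᵗ.
P = 0.385·276.6 + 0.615·178.0 = 215.961 kPa
yᵢ = zᵢPᵢˢᵃᵗ/P ⇒ y_1 = 0.385·276.6/215.961 = 0.493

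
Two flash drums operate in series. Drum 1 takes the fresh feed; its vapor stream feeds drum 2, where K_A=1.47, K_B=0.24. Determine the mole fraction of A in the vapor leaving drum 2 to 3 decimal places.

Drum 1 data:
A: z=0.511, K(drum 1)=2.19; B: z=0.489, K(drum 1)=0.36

y_A (drum 2) = 0.908

Drum 1:
Newton iteration, ψ₁⁰ = 0.5:
  ψ₁ = 0.500: g = -0.0790, g' = -0.718 → ψ₁ = 0.390
  ψ₁ = 0.390: g = -0.0017, g' = -0.693 → ψ₁ = 0.388
Converged at ψ₁ = 0.388.
Drum-1 compositions:
  A: x = 0.350, y = 0.766
  B: x = 0.650, y = 0.234
Drum-2 feed = drum-1 vapor: z₂ = (0.7659, 0.2341).
Drum 2:
Material balance + equilibrium reduce to Σ zᵢ(Kᵢ−1)/(1+ψ₂(Kᵢ−1)) = 0.
Feasibility: ΣzᵢKᵢ = 1.182, Σzᵢ/Kᵢ = 1.496 — both > 1, two phases present.
Newton–Raphson from ψ₂ = 0.31:
  ψ₂ = 0.310: g = 0.0814, g' = -0.360 → ψ₂ = 0.536
  ψ₂ = 0.536: g = -0.0127, g' = -0.493 → ψ₂ = 0.510
Converged at ψ₂ = 0.510.
  A: x = 0.618, y = 0.908
  B: x = 0.382, y = 0.092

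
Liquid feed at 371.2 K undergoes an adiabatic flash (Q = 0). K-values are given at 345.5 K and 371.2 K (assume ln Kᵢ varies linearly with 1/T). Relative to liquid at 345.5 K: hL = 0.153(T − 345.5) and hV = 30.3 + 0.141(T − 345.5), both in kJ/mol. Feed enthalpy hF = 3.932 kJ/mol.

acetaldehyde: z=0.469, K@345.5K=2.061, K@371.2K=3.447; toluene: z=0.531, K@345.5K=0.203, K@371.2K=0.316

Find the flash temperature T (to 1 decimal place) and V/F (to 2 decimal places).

Adiabatic flash: solve Rachford–Rice at each trial T, then check hF = ψ·hV(T) + (1−ψ)·hL(T).
  T = 345.5 K: K = (2.061, 0.203), RR gives ψ = 0.088, H_out = 2.666 kJ/mol
  T = 371.2 K: K = (3.447, 0.316), RR gives ψ = 0.469, H_out = 17.988 kJ/mol
  T = 358.4 K: K = (2.693, 0.256), RR gives ψ = 0.316, H_out = 11.508 kJ/mol
  T = 351.9 K: K = (2.359, 0.228), RR gives ψ = 0.217, H_out = 7.533 kJ/mol
  T = 348.7 K: K = (2.206, 0.215), RR gives ψ = 0.158, H_out = 5.256 kJ/mol
  T = 347.1 K: K = (2.133, 0.209), RR gives ψ = 0.124, H_out = 4.006 kJ/mol
Linear interpolation between T = 345.5 (H_out = 2.666) and T = 347.1 (H_out = 4.006) on hF = 3.932 gives T ≈ 347.0 K, at which ψ = 0.12.

T = 347.0 K, V/F = 0.12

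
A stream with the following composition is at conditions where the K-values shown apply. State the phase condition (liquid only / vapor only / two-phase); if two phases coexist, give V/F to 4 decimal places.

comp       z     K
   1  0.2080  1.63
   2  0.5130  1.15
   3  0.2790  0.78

vapor only

ΣzᵢKᵢ = 1.1466; Σzᵢ/Kᵢ = 0.9314.
Since Σzᵢ/Kᵢ < 1 the mixture is above its dew point — single vapor phase.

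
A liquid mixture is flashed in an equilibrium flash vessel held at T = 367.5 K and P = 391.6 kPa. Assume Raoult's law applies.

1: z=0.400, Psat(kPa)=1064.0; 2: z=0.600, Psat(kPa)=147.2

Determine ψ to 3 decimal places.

Raoult's law: Kᵢ = Pᵢˢᵃᵗ/P = Pᵢˢᵃᵗ/391.6.
  K_1 = 1064.0/391.6 = 2.71706, K_2 = 147.2/391.6 = 0.37589
Rachford–Rice: g(ψ) = Σ zᵢ(Kᵢ−1)/(1+ψ(Kᵢ−1)) = 0.
g(0) = ΣzᵢKᵢ − 1 = 0.312 and g(1) = 1 − Σzᵢ/Kᵢ = -0.743, so a root lies in (0, 1).
Binary case is linear: z₁(K₁−1)(1+ψ(K₂−1)) + z₂(K₂−1)(1+ψ(K₁−1)) = 0
⇒ ψ = [z₁(K₁−1)+z₂(K₂−1)] / [−(K₁−1)(K₂−1)] = 0.3124/1.0716 = 0.291

ψ = 0.291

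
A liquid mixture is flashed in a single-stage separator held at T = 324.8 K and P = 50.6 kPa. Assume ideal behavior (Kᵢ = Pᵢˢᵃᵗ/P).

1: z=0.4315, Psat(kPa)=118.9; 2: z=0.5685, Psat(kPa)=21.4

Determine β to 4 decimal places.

β = 0.3266

Raoult's law: Kᵢ = Pᵢˢᵃᵗ/P = Pᵢˢᵃᵗ/50.6.
  K_1 = 118.9/50.6 = 2.349802, K_2 = 21.4/50.6 = 0.422925
Material balance + equilibrium reduce to Σ zᵢ(Kᵢ−1)/(1+β(Kᵢ−1)) = 0.
Check two-phase: ΣzᵢKᵢ = 1.2544 > 1 and Σzᵢ/Kᵢ = 1.5278 > 1, so g(0) = 0.2544 > 0 and g(1) = -0.5278 < 0.
Newton–Raphson from β = 0.5:
  β = 0.5000: g = -0.11337, g' = -0.6543 → β = 0.3267
  β = 0.3267: g = -0.00010, g' = -0.6661 → β = 0.3266
Converged at β = 0.3266.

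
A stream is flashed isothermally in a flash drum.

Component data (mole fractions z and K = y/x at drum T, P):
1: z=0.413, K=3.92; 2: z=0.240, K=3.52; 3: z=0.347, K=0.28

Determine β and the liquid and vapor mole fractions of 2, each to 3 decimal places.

β = 0.781, x_2 = 0.081, y_2 = 0.285

Rachford–Rice: g(β) = Σ zᵢ(Kᵢ−1)/(1+β(Kᵢ−1)) = 0.
g(0) = ΣzᵢKᵢ − 1 = 1.561 and g(1) = 1 − Σzᵢ/Kᵢ = -0.413, so a root lies in (0, 1).
Iterate (Newton) starting at β = 0.66:
  β = 0.660: g = 0.1630, g' = -1.279 → β = 0.787
  β = 0.787: g = -0.0088, g' = -1.454 → β = 0.781
Converged at β = 0.781.
Compositions from xᵢ = zᵢ/(1+β(Kᵢ−1)), yᵢ = Kᵢxᵢ:
  1: x = 0.126, y = 0.493
  2: x = 0.081, y = 0.285
  3: x = 0.793, y = 0.222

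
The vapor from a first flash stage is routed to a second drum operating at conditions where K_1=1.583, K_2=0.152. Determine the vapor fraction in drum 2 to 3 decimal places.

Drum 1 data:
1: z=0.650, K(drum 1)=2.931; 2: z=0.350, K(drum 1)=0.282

V/F (drum 2) = 0.584

Drum 1:
Material balance + equilibrium reduce to Σ zᵢ(Kᵢ−1)/(1+ψ₁(Kᵢ−1)) = 0.
g(0) = ΣzᵢKᵢ − 1 = 1.004 and g(1) = 1 − Σzᵢ/Kᵢ = -0.463, so a root lies in (0, 1).
Iterate (Newton) starting at ψ₁ = 0.5:
  ψ₁ = 0.500: g = 0.2465, g' = -1.067 → ψ₁ = 0.731
  ψ₁ = 0.731: g = -0.0086, g' = -1.216 → ψ₁ = 0.724
Converged at ψ₁ = 0.724.
Drum-1 compositions:
  1: x = 0.271, y = 0.794
  2: x = 0.729, y = 0.206
Drum-2 feed = drum-1 vapor: z₂ = (0.7944, 0.2056).
Drum 2:
Binary case is linear: z₁(K₁−1)(1+ψ₂(K₂−1)) + z₂(K₂−1)(1+ψ₂(K₁−1)) = 0
⇒ ψ₂ = [z₁(K₁−1)+z₂(K₂−1)] / [−(K₁−1)(K₂−1)] = 0.2888/0.4944 = 0.584
  1: x = 0.593, y = 0.938
  2: x = 0.407, y = 0.062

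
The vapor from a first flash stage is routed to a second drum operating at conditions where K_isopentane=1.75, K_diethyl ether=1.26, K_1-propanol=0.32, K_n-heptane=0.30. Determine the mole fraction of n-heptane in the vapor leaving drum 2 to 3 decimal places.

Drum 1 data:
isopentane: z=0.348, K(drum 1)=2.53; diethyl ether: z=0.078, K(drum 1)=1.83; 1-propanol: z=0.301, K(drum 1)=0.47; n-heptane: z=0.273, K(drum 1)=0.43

Drum 1:
Material balance + equilibrium reduce to Σ zᵢ(Kᵢ−1)/(1+ψ₁(Kᵢ−1)) = 0.
g(0) = ΣzᵢKᵢ − 1 = 0.282 and g(1) = 1 − Σzᵢ/Kᵢ = -0.455, so a root lies in (0, 1).
Iterate (Newton) starting at ψ₁ = 0.34:
  ψ₁ = 0.340: g = 0.0131, g' = -0.647 → ψ₁ = 0.360
Converged at ψ₁ = 0.360.
Drum-1 compositions:
  isopentane: x = 0.224, y = 0.568
  diethyl ether: x = 0.060, y = 0.110
  1-propanol: x = 0.372, y = 0.175
  n-heptane: x = 0.344, y = 0.148
Drum-2 feed = drum-1 vapor: z₂ = (0.5675, 0.1099, 0.1749, 0.1477).
Drum 2:
Iterate (Newton) starting at ψ₂ = 0.5:
  ψ₂ = 0.500: g = -0.0044, g' = -0.532 → ψ₂ = 0.492
Converged at ψ₂ = 0.492.
  isopentane: x = 0.415, y = 0.726
  diethyl ether: x = 0.097, y = 0.123
  1-propanol: x = 0.263, y = 0.084
  n-heptane: x = 0.225, y = 0.068

y_n-heptane (drum 2) = 0.068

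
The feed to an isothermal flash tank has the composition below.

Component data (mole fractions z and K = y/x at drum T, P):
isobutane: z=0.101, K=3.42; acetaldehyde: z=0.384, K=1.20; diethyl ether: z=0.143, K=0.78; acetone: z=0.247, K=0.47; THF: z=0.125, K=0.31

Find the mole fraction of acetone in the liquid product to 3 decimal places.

Iterate (Newton) starting at ψ = 0.3:
  ψ = 0.300: g = -0.0840, g' = -0.413 → ψ = 0.096
  ψ = 0.096: g = 0.0110, g' = -0.556 → ψ = 0.116
  ψ = 0.116: g = 0.0003, g' = -0.531 → ψ = 0.117
Converged at ψ = 0.117.
Compositions from xᵢ = zᵢ/(1+ψ(Kᵢ−1)), yᵢ = Kᵢxᵢ:
  isobutane: x = 0.079, y = 0.269
  acetaldehyde: x = 0.375, y = 0.450
  diethyl ether: x = 0.147, y = 0.114
  acetone: x = 0.263, y = 0.124
  THF: x = 0.136, y = 0.042

x_acetone = 0.263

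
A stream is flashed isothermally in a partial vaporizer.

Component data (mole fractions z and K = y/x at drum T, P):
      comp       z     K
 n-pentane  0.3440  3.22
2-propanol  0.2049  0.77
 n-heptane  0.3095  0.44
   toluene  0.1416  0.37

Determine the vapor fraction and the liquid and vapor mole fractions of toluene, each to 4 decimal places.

Iterate (Newton) starting at ψ = 0.5:
  ψ = 0.5000: g = -0.06227, g' = -0.7016 → ψ = 0.4113
  ψ = 0.4113: g = 0.00158, g' = -0.7427 → ψ = 0.4134
Converged at ψ = 0.4134.
Compositions from xᵢ = zᵢ/(1+ψ(Kᵢ−1)), yᵢ = Kᵢxᵢ:
  n-pentane: x = 0.1794, y = 0.5776
  2-propanol: x = 0.2264, y = 0.1743
  n-heptane: x = 0.4027, y = 0.1772
  toluene: x = 0.1915, y = 0.0708

ψ = 0.4134, x_toluene = 0.1915, y_toluene = 0.0708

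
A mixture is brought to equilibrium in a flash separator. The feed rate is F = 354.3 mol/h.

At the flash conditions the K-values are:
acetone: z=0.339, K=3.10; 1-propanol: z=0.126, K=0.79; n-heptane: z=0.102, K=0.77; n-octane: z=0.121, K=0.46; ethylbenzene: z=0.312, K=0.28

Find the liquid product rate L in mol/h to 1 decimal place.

L = 240.4 mol/h

Rachford–Rice: g(V/F) = Σ zᵢ(Kᵢ−1)/(1+V/F(Kᵢ−1)) = 0.
Feasibility: ΣzᵢKᵢ = 1.372, Σzᵢ/Kᵢ = 1.779 — both > 1, two phases present.
Newton–Raphson from V/F = 0.58:
  V/F = 0.580: g = -0.2171, g' = -0.870 → V/F = 0.330
  V/F = 0.330: g = -0.0079, g' = -0.865 → V/F = 0.321
Converged at V/F = 0.321.
Then V = V/F·F = 0.3214·354.3 = 113.9 mol/h and L = F − V = 240.4 mol/h.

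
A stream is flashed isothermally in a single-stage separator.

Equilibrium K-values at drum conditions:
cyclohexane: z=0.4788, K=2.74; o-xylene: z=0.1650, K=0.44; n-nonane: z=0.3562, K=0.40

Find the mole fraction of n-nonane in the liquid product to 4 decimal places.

x_n-nonane = 0.5156

Material balance + equilibrium reduce to Σ zᵢ(Kᵢ−1)/(1+ψ(Kᵢ−1)) = 0.
g(0) = ΣzᵢKᵢ − 1 = 0.5270 and g(1) = 1 − Σzᵢ/Kᵢ = -0.4402, so a root lies in (0, 1).
Newton iteration, ψ⁰ = 0.47:
  ψ = 0.4700: g = 0.03524, g' = -0.7827 → ψ = 0.5150
  ψ = 0.5150: g = 0.00023, g' = -0.7740 → ψ = 0.5153
Converged at ψ = 0.5153.
Compositions from xᵢ = zᵢ/(1+ψ(Kᵢ−1)), yᵢ = Kᵢxᵢ:
  cyclohexane: x = 0.2524, y = 0.6917
  o-xylene: x = 0.2319, y = 0.1020
  n-nonane: x = 0.5156, y = 0.2063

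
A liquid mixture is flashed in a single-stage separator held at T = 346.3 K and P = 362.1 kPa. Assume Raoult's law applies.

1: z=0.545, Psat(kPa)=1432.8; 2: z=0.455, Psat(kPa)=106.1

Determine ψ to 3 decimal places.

Raoult's law: Kᵢ = Pᵢˢᵃᵗ/P = Pᵢˢᵃᵗ/362.1.
  K_1 = 1432.8/362.1 = 3.95692, K_2 = 106.1/362.1 = 0.29301
Material balance + equilibrium reduce to Σ zᵢ(Kᵢ−1)/(1+ψ(Kᵢ−1)) = 0.
g(0) = ΣzᵢKᵢ − 1 = 1.290 and g(1) = 1 − Σzᵢ/Kᵢ = -0.691, so a root lies in (0, 1).
Iterate (Newton) starting at ψ = 0.5:
  ψ = 0.500: g = 0.1526, g' = -1.320 → ψ = 0.616
  ψ = 0.616: g = 0.0018, g' = -1.312 → ψ = 0.617
Converged at ψ = 0.617.

ψ = 0.617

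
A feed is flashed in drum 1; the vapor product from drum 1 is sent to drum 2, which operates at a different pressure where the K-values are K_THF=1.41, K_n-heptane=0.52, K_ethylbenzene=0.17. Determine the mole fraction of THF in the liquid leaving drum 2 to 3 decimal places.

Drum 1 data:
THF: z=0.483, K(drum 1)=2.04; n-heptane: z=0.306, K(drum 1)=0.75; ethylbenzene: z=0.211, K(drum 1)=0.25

Drum 1:
Let ψ₁ = V/F and solve Σ zᵢ(Kᵢ−1)/(1+ψ₁(Kᵢ−1)) = 0.
Feasibility: ΣzᵢKᵢ = 1.268, Σzᵢ/Kᵢ = 1.489 — both > 1, two phases present.
Newton iteration, ψ₁⁰ = 0.61:
  ψ₁ = 0.610: g = -0.0746, g' = -0.625 → ψ₁ = 0.491
  ψ₁ = 0.491: g = -0.0050, g' = -0.551 → ψ₁ = 0.482
Converged at ψ₁ = 0.482.
Drum-1 compositions:
  THF: x = 0.322, y = 0.657
  n-heptane: x = 0.348, y = 0.261
  ethylbenzene: x = 0.330, y = 0.083
Drum-2 feed = drum-1 vapor: z₂ = (0.6565, 0.2609, 0.0826).
Drum 2:
Let ψ₂ = V/F and solve Σ zᵢ(Kᵢ−1)/(1+ψ₂(Kᵢ−1)) = 0.
Feasibility: ΣzᵢKᵢ = 1.075, Σzᵢ/Kᵢ = 1.453 — both > 1, two phases present.
Iterate (Newton) starting at ψ₂ = 0.5:
  ψ₂ = 0.500: g = -0.0586, g' = -0.346 → ψ₂ = 0.331
  ψ₂ = 0.331: g = -0.0064, g' = -0.279 → ψ₂ = 0.308
Converged at ψ₂ = 0.308.
  THF: x = 0.583, y = 0.822
  n-heptane: x = 0.306, y = 0.159
  ethylbenzene: x = 0.111, y = 0.019

x_THF (drum 2) = 0.583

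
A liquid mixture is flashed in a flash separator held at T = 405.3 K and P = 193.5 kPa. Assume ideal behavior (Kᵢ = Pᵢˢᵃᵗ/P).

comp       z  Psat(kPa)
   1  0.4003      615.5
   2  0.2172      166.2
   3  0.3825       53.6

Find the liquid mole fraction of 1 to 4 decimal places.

x_1 = 0.2025

Raoult's law: Kᵢ = Pᵢˢᵃᵗ/P = Pᵢˢᵃᵗ/193.5.
  K_1 = 615.5/193.5 = 3.180879, K_2 = 166.2/193.5 = 0.858915, K_3 = 53.6/193.5 = 0.277003
Let β = V/F and solve Σ zᵢ(Kᵢ−1)/(1+β(Kᵢ−1)) = 0.
Feasibility: ΣzᵢKᵢ = 1.5658, Σzᵢ/Kᵢ = 1.7596 — both > 1, two phases present.
Newton–Raphson from β = 0.52:
  β = 0.5200: g = -0.06714, g' = -0.9365 → β = 0.4483
  β = 0.4483: g = -0.00046, g' = -0.9294 → β = 0.4478
Converged at β = 0.4478.
Compositions from xᵢ = zᵢ/(1+β(Kᵢ−1)), yᵢ = Kᵢxᵢ:
  1: x = 0.2025, y = 0.6442
  2: x = 0.2318, y = 0.1991
  3: x = 0.5656, y = 0.1567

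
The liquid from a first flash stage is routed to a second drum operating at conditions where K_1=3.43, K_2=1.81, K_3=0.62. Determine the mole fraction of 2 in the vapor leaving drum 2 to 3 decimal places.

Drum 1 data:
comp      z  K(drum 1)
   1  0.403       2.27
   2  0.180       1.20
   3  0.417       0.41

Drum 1:
Let ψ₁ = V/F and solve Σ zᵢ(Kᵢ−1)/(1+ψ₁(Kᵢ−1)) = 0.
g(0) = ΣzᵢKᵢ − 1 = 0.302 and g(1) = 1 − Σzᵢ/Kᵢ = -0.345, so a root lies in (0, 1).
Newton iteration, ψ₁⁰ = 0.51:
  ψ₁ = 0.510: g = -0.0086, g' = -0.542 → ψ₁ = 0.494
Converged at ψ₁ = 0.494.
Drum-1 compositions:
  1: x = 0.248, y = 0.562
  2: x = 0.164, y = 0.197
  3: x = 0.589, y = 0.241
Drum-2 feed = drum-1 liquid: z₂ = (0.2476, 0.1638, 0.5886).
Drum 2:
Material balance + equilibrium reduce to Σ zᵢ(Kᵢ−1)/(1+ψ₂(Kᵢ−1)) = 0.
g(0) = ΣzᵢKᵢ − 1 = 0.511 and g(1) = 1 − Σzᵢ/Kᵢ = -0.112, so a root lies in (0, 1).
Newton–Raphson from ψ₂ = 0.55:
  ψ₂ = 0.550: g = 0.0666, g' = -0.455 → ψ₂ = 0.696
  ψ₂ = 0.696: g = 0.0042, g' = -0.403 → ψ₂ = 0.707
Converged at ψ₂ = 0.707.
  1: x = 0.091, y = 0.313
  2: x = 0.104, y = 0.189
  3: x = 0.805, y = 0.499

y_2 (drum 2) = 0.189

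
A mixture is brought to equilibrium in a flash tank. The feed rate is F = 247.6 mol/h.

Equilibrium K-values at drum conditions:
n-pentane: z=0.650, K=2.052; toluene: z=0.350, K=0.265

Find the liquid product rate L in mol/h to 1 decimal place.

L = 111.0 mol/h

Let ψ = V/F and solve Σ zᵢ(Kᵢ−1)/(1+ψ(Kᵢ−1)) = 0.
Feasibility: ΣzᵢKᵢ = 1.427, Σzᵢ/Kᵢ = 1.638 — both > 1, two phases present.
Binary case is linear: z₁(K₁−1)(1+ψ(K₂−1)) + z₂(K₂−1)(1+ψ(K₁−1)) = 0
⇒ ψ = [z₁(K₁−1)+z₂(K₂−1)] / [−(K₁−1)(K₂−1)] = 0.4266/0.7732 = 0.552
Then V = ψ·F = 0.5517·247.6 = 136.6 mol/h and L = F − V = 111.0 mol/h.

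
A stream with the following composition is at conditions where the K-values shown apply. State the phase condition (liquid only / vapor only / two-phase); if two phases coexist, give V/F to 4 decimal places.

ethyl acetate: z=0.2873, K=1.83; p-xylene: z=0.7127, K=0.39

liquid only

ΣzᵢKᵢ = 0.8037; Σzᵢ/Kᵢ = 1.9844.
Since ΣzᵢKᵢ < 1 the mixture is below its bubble point — single liquid phase.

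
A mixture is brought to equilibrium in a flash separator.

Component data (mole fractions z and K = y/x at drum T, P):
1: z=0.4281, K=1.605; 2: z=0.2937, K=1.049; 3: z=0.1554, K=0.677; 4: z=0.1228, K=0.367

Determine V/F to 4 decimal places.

V/F = 0.6668

Iterate (Newton) starting at V/F = 0.66:
  V/F = 0.6600: g = 0.00173, g' = -0.2520 → V/F = 0.6669
  V/F = 0.6669: g = -0.00001, g' = -0.2539 → V/F = 0.6668
Converged at V/F = 0.6668.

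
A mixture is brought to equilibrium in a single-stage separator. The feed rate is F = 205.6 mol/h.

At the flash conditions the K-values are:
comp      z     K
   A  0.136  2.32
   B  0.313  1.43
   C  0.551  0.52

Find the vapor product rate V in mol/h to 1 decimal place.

Rachford–Rice: g(V/F) = Σ zᵢ(Kᵢ−1)/(1+V/F(Kᵢ−1)) = 0.
g(0) = ΣzᵢKᵢ − 1 = 0.050 and g(1) = 1 − Σzᵢ/Kᵢ = -0.337, so a root lies in (0, 1).
Newton–Raphson from V/F = 0.45:
  V/F = 0.450: g = -0.1120, g' = -0.340 → V/F = 0.121
  V/F = 0.121: g = 0.0019, g' = -0.372 → V/F = 0.126
Converged at V/F = 0.126.
Then V = V/F·F = 0.1262·205.6 = 26.0 mol/h and L = F − V = 179.6 mol/h.

V = 26.0 mol/h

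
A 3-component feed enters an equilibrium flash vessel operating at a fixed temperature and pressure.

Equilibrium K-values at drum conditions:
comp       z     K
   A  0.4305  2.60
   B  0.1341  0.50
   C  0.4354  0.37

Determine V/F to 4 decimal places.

Rachford–Rice: g(V/F) = Σ zᵢ(Kᵢ−1)/(1+V/F(Kᵢ−1)) = 0.
Feasibility: ΣzᵢKᵢ = 1.3474, Σzᵢ/Kᵢ = 1.6105 — both > 1, two phases present.
Iterate (Newton) starting at V/F = 0.45:
  V/F = 0.4500: g = -0.06889, g' = -0.7650 → V/F = 0.3599
  V/F = 0.3599: g = 0.00057, g' = -0.7826 → V/F = 0.3607
Converged at V/F = 0.3607.

V/F = 0.3607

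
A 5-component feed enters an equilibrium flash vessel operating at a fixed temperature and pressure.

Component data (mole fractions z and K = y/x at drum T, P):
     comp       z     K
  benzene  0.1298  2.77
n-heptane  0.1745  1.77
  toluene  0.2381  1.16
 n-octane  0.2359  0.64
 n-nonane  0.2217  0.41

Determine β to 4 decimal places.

Rachford–Rice: g(β) = Σ zᵢ(Kᵢ−1)/(1+β(Kᵢ−1)) = 0.
Check two-phase: ΣzᵢKᵢ = 1.1865 > 1 and Σzᵢ/Kᵢ = 1.2600 > 1, so g(0) = 0.1865 > 0 and g(1) = -0.2600 < 0.
Iterate (Newton) starting at β = 0.59:
  β = 0.5900: g = -0.06889, g' = -0.3822 → β = 0.4098
  β = 0.4098: g = -0.00107, g' = -0.3781 → β = 0.4069
Converged at β = 0.4069.

β = 0.4069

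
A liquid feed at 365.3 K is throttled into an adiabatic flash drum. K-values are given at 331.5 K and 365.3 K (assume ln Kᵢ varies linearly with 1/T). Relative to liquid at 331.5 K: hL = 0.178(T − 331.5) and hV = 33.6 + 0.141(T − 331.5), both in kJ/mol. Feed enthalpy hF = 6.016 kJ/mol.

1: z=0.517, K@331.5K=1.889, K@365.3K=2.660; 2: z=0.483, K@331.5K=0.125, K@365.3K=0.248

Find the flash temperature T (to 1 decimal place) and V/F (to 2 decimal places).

Adiabatic flash: solve Rachford–Rice at each trial T, then check hF = ψ·hV(T) + (1−ψ)·hL(T).
  T = 331.5 K: K = (1.889, 0.125), RR gives ψ = 0.048, H_out = 1.598 kJ/mol
  T = 365.3 K: K = (2.660, 0.248), RR gives ψ = 0.397, H_out = 18.844 kJ/mol
  T = 348.4 K: K = (2.260, 0.179), RR gives ψ = 0.246, H_out = 11.136 kJ/mol
  T = 339.9 K: K = (2.070, 0.150), RR gives ψ = 0.157, H_out = 6.716 kJ/mol
  T = 335.7 K: K = (1.978, 0.137), RR gives ψ = 0.106, H_out = 4.277 kJ/mol
  T = 337.8 K: K = (2.024, 0.144), RR gives ψ = 0.132, H_out = 5.523 kJ/mol
Linear interpolation between T = 337.8 (H_out = 5.523) and T = 339.9 (H_out = 6.716) on hF = 6.016 gives T ≈ 338.7 K, at which ψ = 0.14.

T = 338.7 K, V/F = 0.14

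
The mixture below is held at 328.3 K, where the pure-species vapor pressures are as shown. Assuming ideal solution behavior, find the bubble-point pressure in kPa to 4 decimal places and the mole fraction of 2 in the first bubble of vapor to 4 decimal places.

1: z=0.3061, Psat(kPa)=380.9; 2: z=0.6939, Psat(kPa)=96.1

Pbub = 183.2773 kPa, y_2 = 0.3638

At the bubble point ψ → 0, so ΣzᵢKᵢ = 1 with Kᵢ = Pᵢˢᵃᵗ/P ⇒ P = ΣzᵢPᵢˢᵃᵗ.
P = 0.3061·380.9 + 0.6939·96.1 = 183.2773 kPa
yᵢ = zᵢPᵢˢᵃᵗ/P ⇒ y_2 = 0.6939·96.1/183.2773 = 0.3638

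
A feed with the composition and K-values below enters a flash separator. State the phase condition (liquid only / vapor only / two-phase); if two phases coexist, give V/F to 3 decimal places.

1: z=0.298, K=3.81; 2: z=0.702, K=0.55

ΣzᵢKᵢ = 1.521; Σzᵢ/Kᵢ = 1.355.
Both exceed 1, so a two-phase solution exists.
Let ψ = V/F and solve Σ zᵢ(Kᵢ−1)/(1+ψ(Kᵢ−1)) = 0.
Newton iteration, ψ⁰ = 0.41:
  ψ = 0.410: g = 0.0017, g' = -0.722 → ψ = 0.412
Converged at ψ = 0.412.

two-phase, V/F = 0.412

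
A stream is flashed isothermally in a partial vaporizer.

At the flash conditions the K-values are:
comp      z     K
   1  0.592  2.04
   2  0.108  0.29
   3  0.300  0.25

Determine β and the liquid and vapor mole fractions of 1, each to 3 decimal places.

β = 0.408, x_1 = 0.416, y_1 = 0.848

Rachford–Rice: g(β) = Σ zᵢ(Kᵢ−1)/(1+β(Kᵢ−1)) = 0.
Check two-phase: ΣzᵢKᵢ = 1.314 > 1 and Σzᵢ/Kᵢ = 1.863 > 1, so g(0) = 0.314 > 0 and g(1) = -0.863 < 0.
Iterate (Newton) starting at β = 0.36:
  β = 0.360: g = 0.0367, g' = -0.754 → β = 0.409
  β = 0.409: g = -0.0005, g' = -0.774 → β = 0.408
Converged at β = 0.408.
Compositions from xᵢ = zᵢ/(1+β(Kᵢ−1)), yᵢ = Kᵢxᵢ:
  1: x = 0.416, y = 0.848
  2: x = 0.152, y = 0.044
  3: x = 0.432, y = 0.108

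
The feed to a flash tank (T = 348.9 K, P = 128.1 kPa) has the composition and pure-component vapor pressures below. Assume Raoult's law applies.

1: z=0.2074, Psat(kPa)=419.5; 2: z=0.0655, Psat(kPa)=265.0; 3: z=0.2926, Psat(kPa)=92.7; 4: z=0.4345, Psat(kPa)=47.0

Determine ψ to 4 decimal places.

Raoult's law: Kᵢ = Pᵢˢᵃᵗ/P = Pᵢˢᵃᵗ/128.1.
  K_1 = 419.5/128.1 = 3.274785, K_2 = 265.0/128.1 = 2.068696, K_3 = 92.7/128.1 = 0.723653, K_4 = 47.0/128.1 = 0.366901
Material balance + equilibrium reduce to Σ zᵢ(Kᵢ−1)/(1+ψ(Kᵢ−1)) = 0.
g(0) = ΣzᵢKᵢ − 1 = 0.1858 and g(1) = 1 − Σzᵢ/Kᵢ = -0.6836, so a root lies in (0, 1).
Newton iteration, ψ⁰ = 0.37:
  ψ = 0.3700: g = -0.14296, g' = -0.6796 → ψ = 0.1596
  ψ = 0.1596: g = 0.01531, g' = -0.8721 → ψ = 0.1772
  ψ = 0.1772: g = 0.00025, g' = -0.8437 → ψ = 0.1775
Converged at ψ = 0.1775.

ψ = 0.1775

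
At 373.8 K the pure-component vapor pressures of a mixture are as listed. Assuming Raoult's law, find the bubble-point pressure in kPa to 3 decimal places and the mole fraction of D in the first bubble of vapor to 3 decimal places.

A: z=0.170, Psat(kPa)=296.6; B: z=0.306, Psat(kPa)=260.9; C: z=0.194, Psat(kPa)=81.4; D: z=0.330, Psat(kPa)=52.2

At the bubble point ψ → 0, so ΣzᵢKᵢ = 1 with Kᵢ = Pᵢˢᵃᵗ/P ⇒ P = ΣzᵢPᵢˢᵃᵗ.
P = 0.170·296.6 + 0.306·260.9 + 0.194·81.4 + 0.330·52.2 = 163.275 kPa
yᵢ = zᵢPᵢˢᵃᵗ/P ⇒ y_D = 0.330·52.2/163.275 = 0.106

Pbub = 163.275 kPa, y_D = 0.106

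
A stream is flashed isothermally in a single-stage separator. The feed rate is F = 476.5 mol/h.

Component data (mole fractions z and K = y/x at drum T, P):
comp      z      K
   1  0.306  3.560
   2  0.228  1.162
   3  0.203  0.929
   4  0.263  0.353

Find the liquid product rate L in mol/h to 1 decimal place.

Newton–Raphson from β = 0.69:
  β = 0.690: g = -0.0062, g' = -0.627 → β = 0.680
Converged at β = 0.680.
Then V = β·F = 0.6802·476.5 = 324.1 mol/h and L = F − V = 152.4 mol/h.

L = 152.4 mol/h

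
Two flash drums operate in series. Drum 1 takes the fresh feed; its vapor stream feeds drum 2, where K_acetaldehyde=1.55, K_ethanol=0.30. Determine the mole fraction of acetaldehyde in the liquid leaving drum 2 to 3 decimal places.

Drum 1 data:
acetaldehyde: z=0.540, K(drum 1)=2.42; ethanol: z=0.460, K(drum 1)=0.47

x_acetaldehyde (drum 2) = 0.560

Drum 1:
Binary case is linear: z₁(K₁−1)(1+ψ₁(K₂−1)) + z₂(K₂−1)(1+ψ₁(K₁−1)) = 0
⇒ ψ₁ = [z₁(K₁−1)+z₂(K₂−1)] / [−(K₁−1)(K₂−1)] = 0.5230/0.7526 = 0.695
Drum-1 compositions:
  acetaldehyde: x = 0.272, y = 0.658
  ethanol: x = 0.728, y = 0.342
Drum-2 feed = drum-1 vapor: z₂ = (0.6577, 0.3423).
Drum 2:
Binary case is linear: z₁(K₁−1)(1+ψ₂(K₂−1)) + z₂(K₂−1)(1+ψ₂(K₁−1)) = 0
⇒ ψ₂ = [z₁(K₁−1)+z₂(K₂−1)] / [−(K₁−1)(K₂−1)] = 0.1222/0.3850 = 0.317
  acetaldehyde: x = 0.560, y = 0.868
  ethanol: x = 0.440, y = 0.132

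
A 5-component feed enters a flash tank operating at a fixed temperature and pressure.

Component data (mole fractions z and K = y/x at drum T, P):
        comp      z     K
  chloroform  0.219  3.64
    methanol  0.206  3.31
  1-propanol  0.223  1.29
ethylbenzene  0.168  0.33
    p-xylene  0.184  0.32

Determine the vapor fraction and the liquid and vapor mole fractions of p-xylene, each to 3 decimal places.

Let ψ = V/F and solve Σ zᵢ(Kᵢ−1)/(1+ψ(Kᵢ−1)) = 0.
Feasibility: ΣzᵢKᵢ = 1.881, Σzᵢ/Kᵢ = 1.379 — both > 1, two phases present.
Newton–Raphson from ψ = 0.5:
  ψ = 0.500: g = 0.1677, g' = -0.900 → ψ = 0.686
  ψ = 0.686: g = 0.0007, g' = -0.928 → ψ = 0.687
Converged at ψ = 0.687.
Compositions from xᵢ = zᵢ/(1+ψ(Kᵢ−1)), yᵢ = Kᵢxᵢ:
  chloroform: x = 0.078, y = 0.283
  methanol: x = 0.080, y = 0.264
  1-propanol: x = 0.186, y = 0.240
  ethylbenzene: x = 0.311, y = 0.103
  p-xylene: x = 0.345, y = 0.110

ψ = 0.687, x_p-xylene = 0.345, y_p-xylene = 0.110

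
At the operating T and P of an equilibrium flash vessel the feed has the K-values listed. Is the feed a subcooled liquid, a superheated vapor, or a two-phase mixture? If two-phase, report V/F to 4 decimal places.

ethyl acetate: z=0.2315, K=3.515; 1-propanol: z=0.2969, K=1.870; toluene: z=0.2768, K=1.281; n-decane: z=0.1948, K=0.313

two-phase, V/F = 0.9388

ΣzᵢKᵢ = 1.7845; Σzᵢ/Kᵢ = 1.0631.
Both exceed 1, so a two-phase solution exists.
Material balance + equilibrium reduce to Σ zᵢ(Kᵢ−1)/(1+ψ(Kᵢ−1)) = 0.
Newton–Raphson from ψ = 0.5:
  ψ = 0.5000: g = 0.30226, g' = -0.6266 → ψ = 0.9824
  ψ = 0.9824: g = -0.04368, g' = -1.0702 → ψ = 0.9416
  ψ = 0.9416: g = -0.00261, g' = -0.9479 → ψ = 0.9388
Converged at ψ = 0.9388.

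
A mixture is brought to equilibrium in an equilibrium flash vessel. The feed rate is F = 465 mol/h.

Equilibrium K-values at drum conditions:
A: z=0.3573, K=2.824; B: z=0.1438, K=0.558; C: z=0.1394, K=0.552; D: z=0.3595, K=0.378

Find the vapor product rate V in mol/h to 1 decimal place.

V = 140.0 mol/h

Rachford–Rice: g(ψ) = Σ zᵢ(Kᵢ−1)/(1+ψ(Kᵢ−1)) = 0.
g(0) = ΣzᵢKᵢ − 1 = 0.3021 and g(1) = 1 − Σzᵢ/Kᵢ = -0.5878, so a root lies in (0, 1).
Newton iteration, ψ⁰ = 0.5:
  ψ = 0.5000: g = -0.14576, g' = -0.7109 → ψ = 0.2950
  ψ = 0.2950: g = 0.00483, g' = -0.7854 → ψ = 0.3011
Converged at ψ = 0.3011.
Then V = ψ·F = 0.3011·465 = 140.0 mol/h and L = F − V = 325.0 mol/h.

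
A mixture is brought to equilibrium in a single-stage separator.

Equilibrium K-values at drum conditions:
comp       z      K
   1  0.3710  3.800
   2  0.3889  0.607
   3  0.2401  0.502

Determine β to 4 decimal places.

Let β = V/F and solve Σ zᵢ(Kᵢ−1)/(1+β(Kᵢ−1)) = 0.
Feasibility: ΣzᵢKᵢ = 1.7664, Σzᵢ/Kᵢ = 1.2166 — both > 1, two phases present.
Newton iteration, β⁰ = 0.5:
  β = 0.5000: g = 0.08340, g' = -0.7036 → β = 0.6185
  β = 0.6185: g = 0.00553, g' = -0.6189 → β = 0.6275
Converged at β = 0.6275.

β = 0.6275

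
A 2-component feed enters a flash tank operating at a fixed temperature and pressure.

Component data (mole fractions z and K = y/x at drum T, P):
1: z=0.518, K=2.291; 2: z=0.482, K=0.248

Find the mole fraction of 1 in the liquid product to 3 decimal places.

x_1 = 0.368

Binary case is linear: z₁(K₁−1)(1+β(K₂−1)) + z₂(K₂−1)(1+β(K₁−1)) = 0
⇒ β = [z₁(K₁−1)+z₂(K₂−1)] / [−(K₁−1)(K₂−1)] = 0.3063/0.9708 = 0.315
Compositions from xᵢ = zᵢ/(1+β(Kᵢ−1)), yᵢ = Kᵢxᵢ:
  1: x = 0.368, y = 0.843
  2: x = 0.632, y = 0.157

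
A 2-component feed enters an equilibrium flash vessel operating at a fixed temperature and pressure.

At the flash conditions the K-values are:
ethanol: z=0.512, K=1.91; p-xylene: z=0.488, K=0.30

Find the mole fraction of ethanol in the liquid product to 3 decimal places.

x_ethanol = 0.435

Let β = V/F and solve Σ zᵢ(Kᵢ−1)/(1+β(Kᵢ−1)) = 0.
g(0) = ΣzᵢKᵢ − 1 = 0.124 and g(1) = 1 − Σzᵢ/Kᵢ = -0.895, so a root lies in (0, 1).
Binary case is linear: z₁(K₁−1)(1+β(K₂−1)) + z₂(K₂−1)(1+β(K₁−1)) = 0
⇒ β = [z₁(K₁−1)+z₂(K₂−1)] / [−(K₁−1)(K₂−1)] = 0.1243/0.6370 = 0.195
Compositions from xᵢ = zᵢ/(1+β(Kᵢ−1)), yᵢ = Kᵢxᵢ:
  ethanol: x = 0.435, y = 0.830
  p-xylene: x = 0.565, y = 0.170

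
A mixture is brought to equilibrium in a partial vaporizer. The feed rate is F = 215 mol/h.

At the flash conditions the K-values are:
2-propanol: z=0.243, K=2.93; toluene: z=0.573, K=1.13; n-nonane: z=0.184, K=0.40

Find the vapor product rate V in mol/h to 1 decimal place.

V = 192.5 mol/h

Material balance + equilibrium reduce to Σ zᵢ(Kᵢ−1)/(1+V/F(Kᵢ−1)) = 0.
g(0) = ΣzᵢKᵢ − 1 = 0.433 and g(1) = 1 − Σzᵢ/Kᵢ = -0.050, so a root lies in (0, 1).
Iterate (Newton) starting at V/F = 0.5:
  V/F = 0.500: g = 0.1509, g' = -0.378 → V/F = 0.899
  V/F = 0.899: g = -0.0015, g' = -0.441 → V/F = 0.896
Converged at V/F = 0.896.
Then V = V/F·F = 0.8955·215 = 192.5 mol/h and L = F − V = 22.5 mol/h.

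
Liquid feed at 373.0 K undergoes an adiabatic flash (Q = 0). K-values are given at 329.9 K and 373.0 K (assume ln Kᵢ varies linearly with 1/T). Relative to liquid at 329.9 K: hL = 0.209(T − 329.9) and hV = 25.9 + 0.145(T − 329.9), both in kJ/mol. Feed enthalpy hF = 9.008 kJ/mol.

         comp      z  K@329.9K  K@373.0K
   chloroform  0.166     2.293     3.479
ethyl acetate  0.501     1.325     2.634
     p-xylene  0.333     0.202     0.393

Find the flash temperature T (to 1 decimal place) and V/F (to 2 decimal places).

T = 333.9 K, V/F = 0.32

Adiabatic flash: solve Rachford–Rice at each trial T, then check hF = ψ·hV(T) + (1−ψ)·hL(T).
  T = 329.9 K: K = (2.293, 1.325, 0.202), RR gives ψ = 0.214, H_out = 5.537 kJ/mol
  T = 373.0 K: K = (3.479, 2.634, 0.393), RR gives ψ = 0.914, H_out = 30.167 kJ/mol
  T = 351.4 K: K = (2.859, 1.906, 0.287), RR gives ψ = 0.631, H_out = 19.959 kJ/mol
  T = 340.6 K: K = (2.568, 1.597, 0.242), RR gives ψ = 0.458, H_out = 13.779 kJ/mol
  T = 335.2 K: K = (2.428, 1.456, 0.221), RR gives ψ = 0.347, H_out = 9.987 kJ/mol
  T = 332.5 K: K = (2.359, 1.388, 0.211), RR gives ψ = 0.283, H_out = 7.825 kJ/mol
  T = 333.9 K: K = (2.394, 1.423, 0.216), RR gives ψ = 0.317, H_out = 8.972 kJ/mol
Linear interpolation between T = 333.9 (H_out = 8.972) and T = 335.2 (H_out = 9.987) on hF = 9.008 gives T ≈ 333.9 K, at which ψ = 0.32.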